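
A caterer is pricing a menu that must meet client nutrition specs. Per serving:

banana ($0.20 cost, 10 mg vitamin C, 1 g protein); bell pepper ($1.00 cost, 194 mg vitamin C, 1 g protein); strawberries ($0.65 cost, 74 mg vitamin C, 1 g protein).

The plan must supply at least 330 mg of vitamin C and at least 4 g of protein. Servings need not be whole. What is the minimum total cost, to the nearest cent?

$2.06

This is a tiny linear program; its minimum lies at a vertex of the feasible set. List the vertices and price them.
banana only: max(330/10, 4/1) = 33 servings → $6.60.
bell pepper only: max(330/194, 4/1) = 4 servings → $4.00.
strawberries only: max(330/74, 4/1) = 4.459 servings → $2.90.
banana + bell pepper with both tight: 2.424 servings and 1.576 servings → $2.06.
banana + strawberries: intersection lies outside the first quadrant.
bell pepper + strawberries with both tight: 0.2833 servings and 3.717 servings → $2.70.
The minimum over all feasible corners is $2.06.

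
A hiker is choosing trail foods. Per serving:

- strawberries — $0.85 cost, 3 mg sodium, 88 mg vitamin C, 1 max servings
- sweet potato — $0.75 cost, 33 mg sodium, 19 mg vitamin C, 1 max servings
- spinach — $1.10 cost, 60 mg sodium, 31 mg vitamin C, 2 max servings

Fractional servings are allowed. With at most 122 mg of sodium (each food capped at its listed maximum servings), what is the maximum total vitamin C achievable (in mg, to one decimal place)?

Vitamin C per mg sodium: strawberries 29.33, sweet potato 0.5758, spinach 0.5167.
Take 1 serving of strawberries: uses 3 mg sodium, +88.0 mg vitamin C (running total 88.0 mg).
Take 1 serving of sweet potato: uses 33 mg sodium, +19.0 mg vitamin C (running total 107.0 mg).
Take 1.433 servings of spinach: uses 86 mg sodium, +44.4 mg vitamin C (running total 151.4 mg).
Filling greedily by vitamin C-per-mg sodium is optimal for one linear limit, giving 151.4 mg.

151.4 mg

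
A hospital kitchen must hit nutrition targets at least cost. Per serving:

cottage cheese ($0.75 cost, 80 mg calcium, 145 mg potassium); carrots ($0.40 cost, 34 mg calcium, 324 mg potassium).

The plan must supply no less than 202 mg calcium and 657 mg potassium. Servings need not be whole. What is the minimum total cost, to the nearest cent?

$1.98

For a min-cost LP with two ≥-constraints, a basic feasible solution has at most two positive variables.
cottage cheese only: max(202/80, 657/145) = 4.531 servings → $3.40.
carrots only: max(202/34, 657/324) = 5.941 servings → $2.38.
cottage cheese + carrots with both tight: 2.054 servings and 1.109 servings → $1.98.
Cheapest feasible corner: $1.98.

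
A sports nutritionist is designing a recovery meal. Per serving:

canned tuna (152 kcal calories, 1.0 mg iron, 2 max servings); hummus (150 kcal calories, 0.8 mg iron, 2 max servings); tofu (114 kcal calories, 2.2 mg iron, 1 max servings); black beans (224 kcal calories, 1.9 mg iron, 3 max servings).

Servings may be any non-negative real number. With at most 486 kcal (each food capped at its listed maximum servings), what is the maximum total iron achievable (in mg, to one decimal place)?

5.4 mg

Iron per kcal: tofu 0.0193, black beans 0.008482, canned tuna 0.006579, hummus 0.005333.
Take 1 serving of tofu: uses 114 kcal, +2.2 mg iron (running total 2.2 mg).
Take 1.661 servings of black beans: uses 372 kcal, +3.2 mg iron (running total 5.4 mg).
Filling greedily by iron-per-kcal is optimal for one linear limit, giving 5.4 mg.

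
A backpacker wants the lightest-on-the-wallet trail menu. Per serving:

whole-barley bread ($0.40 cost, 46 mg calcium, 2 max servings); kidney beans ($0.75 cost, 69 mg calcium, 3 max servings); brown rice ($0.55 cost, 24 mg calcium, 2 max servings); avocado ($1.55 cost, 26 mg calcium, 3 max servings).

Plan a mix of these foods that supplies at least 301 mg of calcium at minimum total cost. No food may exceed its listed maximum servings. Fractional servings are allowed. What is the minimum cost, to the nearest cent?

$3.10

Cost per mg of calcium: whole-barley bread $0.0087, kidney beans $0.0109, brown rice $0.0229, avocado $0.0596.
Take 2 servings of whole-barley bread: +92.0 mg calcium for $0.80 (total $0.80, still need 209.0 mg).
Take 3 servings of kidney beans: +207.0 mg calcium for $2.25 (total $3.05, still need 2.0 mg).
Take 0.08333 servings of brown rice: +2.0 mg calcium for $0.05 (total $3.10, still need 0.0 mg).
Greedy by cheapest-per-mg is optimal for a single linear constraint, so the minimum cost is $3.10.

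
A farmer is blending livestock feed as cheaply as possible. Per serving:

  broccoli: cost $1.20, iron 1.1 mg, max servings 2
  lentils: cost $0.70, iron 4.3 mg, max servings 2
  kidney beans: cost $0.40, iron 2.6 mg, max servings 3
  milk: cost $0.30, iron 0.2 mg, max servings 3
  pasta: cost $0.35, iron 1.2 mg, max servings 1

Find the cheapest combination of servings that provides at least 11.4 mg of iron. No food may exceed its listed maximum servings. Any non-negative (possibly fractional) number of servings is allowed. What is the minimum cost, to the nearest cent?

$1.79

Cost per mg of iron: kidney beans $0.1538, lentils $0.1628, pasta $0.2917, broccoli $1.0909, milk $1.5000.
Take 3 servings of kidney beans: +7.8 mg iron for $1.20 (total $1.20, still need 3.6 mg).
Take 0.8372 servings of lentils: +3.6 mg iron for $0.59 (total $1.79, still need 0.0 mg).
Greedy by cheapest-per-mg is optimal for a single linear constraint, so the minimum cost is $1.79.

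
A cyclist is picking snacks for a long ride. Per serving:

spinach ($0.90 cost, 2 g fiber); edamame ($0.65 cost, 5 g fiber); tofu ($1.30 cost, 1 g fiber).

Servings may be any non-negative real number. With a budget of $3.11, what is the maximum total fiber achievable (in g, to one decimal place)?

Fiber per dollar: edamame 7.692, spinach 2.222, tofu 0.7692.
With no serving limits, spend the whole cost allowance on edamame: $3.11 / $0.65 × 5 g = 23.9 g.

23.9 g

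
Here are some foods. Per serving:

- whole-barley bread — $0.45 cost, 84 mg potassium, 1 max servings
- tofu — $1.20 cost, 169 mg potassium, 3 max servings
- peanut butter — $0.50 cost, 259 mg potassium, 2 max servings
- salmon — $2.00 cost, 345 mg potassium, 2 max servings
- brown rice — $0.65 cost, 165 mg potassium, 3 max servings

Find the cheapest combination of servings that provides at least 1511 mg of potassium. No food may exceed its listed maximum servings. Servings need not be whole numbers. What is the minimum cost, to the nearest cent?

$5.80

Cost per mg of potassium: peanut butter $0.0019, brown rice $0.0039, whole-barley bread $0.0054, salmon $0.0058, tofu $0.0071.
Take 2 servings of peanut butter: +518.0 mg potassium for $1.00 (total $1.00, still need 993.0 mg).
Take 3 servings of brown rice: +495.0 mg potassium for $1.95 (total $2.95, still need 498.0 mg).
Take 1 serving of whole-barley bread: +84.0 mg potassium for $0.45 (total $3.40, still need 414.0 mg).
Take 1.2 servings of salmon: +414.0 mg potassium for $2.40 (total $5.80, still need 0.0 mg).
Greedy by cheapest-per-mg is optimal for a single linear constraint, so the minimum cost is $5.80.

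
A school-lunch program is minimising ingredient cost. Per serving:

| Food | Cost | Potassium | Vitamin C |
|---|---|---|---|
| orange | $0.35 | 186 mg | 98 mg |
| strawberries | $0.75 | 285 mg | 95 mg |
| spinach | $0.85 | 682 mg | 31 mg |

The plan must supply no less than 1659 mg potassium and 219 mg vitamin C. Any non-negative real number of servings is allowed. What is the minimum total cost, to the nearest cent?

This is a tiny linear program; its minimum lies at a vertex of the feasible set. List the vertices and price them.
orange only: max(1659/186, 219/98) = 8.919 servings → $3.12.
strawberries only: max(1659/285, 219/95) = 5.821 servings → $4.37.
spinach only: max(1659/682, 219/31) = 7.065 servings → $6.00.
orange + strawberries with both targets exact would need a negative amount; discard.
orange + spinach with both tight: 1.604 servings and 1.995 servings → $2.26.
strawberries + spinach with both tight: 1.75 servings and 1.701 servings → $2.76.
Cheapest feasible corner: $2.26.

$2.26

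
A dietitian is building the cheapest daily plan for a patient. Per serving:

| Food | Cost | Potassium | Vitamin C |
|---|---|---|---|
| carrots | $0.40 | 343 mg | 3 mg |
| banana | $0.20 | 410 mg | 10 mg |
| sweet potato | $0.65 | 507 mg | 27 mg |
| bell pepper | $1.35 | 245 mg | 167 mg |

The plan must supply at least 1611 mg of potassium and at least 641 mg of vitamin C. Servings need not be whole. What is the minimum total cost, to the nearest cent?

$5.38

At the optimum either one food covers both requirements or two foods hit both targets exactly; no other combination can be cheaper.
carrots only: max(1611/343, 641/3) = 213.7 servings → $85.47.
banana only: max(1611/410, 641/10) = 64.1 servings → $12.82.
sweet potato only: max(1611/507, 641/27) = 23.74 servings → $15.43.
bell pepper only: max(1611/245, 641/167) = 6.576 servings → $8.88.
carrots + banana: the both-tight solution has a negative serving — not a feasible corner.
carrots + sweet potato: the both-tight solution has a negative serving — not a feasible corner.
carrots + bell pepper with both tight: 1.981 servings and 3.803 servings → $5.93.
banana + sweet potato with both targets exact would need a negative amount; discard.
banana + bell pepper with both tight: 1.696 servings and 3.737 servings → $5.38.
sweet potato + bell pepper with both tight: 1.435 servings and 3.606 servings → $5.80.
So the least-cost plan costs $5.38.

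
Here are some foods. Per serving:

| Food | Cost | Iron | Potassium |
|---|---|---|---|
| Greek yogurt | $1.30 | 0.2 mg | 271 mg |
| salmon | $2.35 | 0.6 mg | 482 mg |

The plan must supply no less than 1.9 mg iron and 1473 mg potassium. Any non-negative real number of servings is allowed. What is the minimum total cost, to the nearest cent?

With two linear requirements the optimum uses one or two foods; enumerate the corners.
Greek yogurt only: max(1.9/0.2, 1473/271) = 9.5 servings → $12.35.
salmon only: max(1.9/0.6, 1473/482) = 3.167 servings → $7.44.
Greek yogurt + salmon with both targets exact would need a negative amount; discard.
So the least-cost plan costs $7.44.

$7.44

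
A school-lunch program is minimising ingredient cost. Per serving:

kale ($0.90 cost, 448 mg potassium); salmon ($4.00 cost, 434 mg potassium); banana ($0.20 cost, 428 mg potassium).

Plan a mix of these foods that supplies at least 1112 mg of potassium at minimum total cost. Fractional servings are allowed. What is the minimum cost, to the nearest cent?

$0.52

Cost per mg of potassium: banana $0.0005, kale $0.0020, salmon $0.0092.
With no serving limits, use only banana: 1112 mg / 428 mg = 2.598 servings × $0.20 = $0.52.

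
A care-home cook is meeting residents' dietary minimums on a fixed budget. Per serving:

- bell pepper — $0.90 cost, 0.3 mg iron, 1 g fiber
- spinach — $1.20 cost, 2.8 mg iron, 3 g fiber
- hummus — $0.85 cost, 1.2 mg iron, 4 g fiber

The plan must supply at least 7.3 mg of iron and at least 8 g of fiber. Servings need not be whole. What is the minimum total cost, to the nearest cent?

This is a tiny linear program; its minimum lies at a vertex of the feasible set. List the vertices and price them.
bell pepper only: max(7.3/0.3, 8/1) = 24.33 servings → $21.90.
spinach only: max(7.3/2.8, 8/3) = 2.667 servings → $3.20.
hummus only: max(7.3/1.2, 8/4) = 6.083 servings → $5.17.
bell pepper + spinach with both tight: 0.2632 servings and 2.579 servings → $3.33.
bell pepper + hummus (both tight): parallel constraints — no distinct corner.
spinach + hummus with both tight: 2.579 servings and 0.06579 servings → $3.15.
Cheapest feasible corner: $3.15.

$3.15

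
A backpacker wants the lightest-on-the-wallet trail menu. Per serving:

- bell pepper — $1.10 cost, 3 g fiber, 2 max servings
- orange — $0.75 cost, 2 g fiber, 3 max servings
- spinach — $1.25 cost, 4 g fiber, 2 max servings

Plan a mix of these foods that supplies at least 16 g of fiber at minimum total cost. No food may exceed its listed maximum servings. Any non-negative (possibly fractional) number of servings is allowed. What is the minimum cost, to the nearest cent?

$5.45

Cost per g of fiber: spinach $0.3125, bell pepper $0.3667, orange $0.3750.
Take 2 servings of spinach: +8.0 g fiber for $2.50 (total $2.50, still need 8.0 g).
Take 2 servings of bell pepper: +6.0 g fiber for $2.20 (total $4.70, still need 2.0 g).
Take 1 serving of orange: +2.0 g fiber for $0.75 (total $5.45, still need 0.0 g).
Greedy by cheapest-per-g is optimal for a single linear constraint, so the minimum cost is $5.45.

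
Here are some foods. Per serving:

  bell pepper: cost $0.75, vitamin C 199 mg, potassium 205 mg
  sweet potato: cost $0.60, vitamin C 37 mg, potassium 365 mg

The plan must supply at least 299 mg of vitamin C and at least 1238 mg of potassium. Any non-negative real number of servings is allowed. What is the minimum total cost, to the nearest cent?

$2.44

This is a tiny linear program; its minimum lies at a vertex of the feasible set. List the vertices and price them.
bell pepper only: max(299/199, 1238/205) = 6.039 servings → $4.53.
sweet potato only: max(299/37, 1238/365) = 8.081 servings → $4.85.
bell pepper + sweet potato with both tight: 0.9735 servings and 2.845 servings → $2.44.
The minimum over all feasible corners is $2.44.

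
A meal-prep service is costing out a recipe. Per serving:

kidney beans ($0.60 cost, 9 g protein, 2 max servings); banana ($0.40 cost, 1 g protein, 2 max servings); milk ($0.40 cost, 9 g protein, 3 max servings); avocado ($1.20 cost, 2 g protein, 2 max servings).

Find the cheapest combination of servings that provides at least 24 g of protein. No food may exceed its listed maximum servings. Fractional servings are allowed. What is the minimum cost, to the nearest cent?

$1.07

Cost per g of protein: milk $0.0444, kidney beans $0.0667, banana $0.4000, avocado $0.6000.
Take 2.667 servings of milk: +24.0 g protein for $1.07 (total $1.07, still need 0.0 g).
Filling from the cheapest source first is optimal under one linear minimum: $1.07.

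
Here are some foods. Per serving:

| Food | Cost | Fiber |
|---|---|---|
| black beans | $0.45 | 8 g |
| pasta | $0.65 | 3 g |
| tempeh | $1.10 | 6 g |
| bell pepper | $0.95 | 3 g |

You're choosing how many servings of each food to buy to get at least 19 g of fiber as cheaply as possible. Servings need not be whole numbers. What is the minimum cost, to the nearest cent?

Cost per g of fiber: black beans $0.0563, tempeh $0.1833, pasta $0.2167, bell pepper $0.3167.
With no serving limits, use only black beans: 19 g / 8 g = 2.375 servings × $0.45 = $1.07.

$1.07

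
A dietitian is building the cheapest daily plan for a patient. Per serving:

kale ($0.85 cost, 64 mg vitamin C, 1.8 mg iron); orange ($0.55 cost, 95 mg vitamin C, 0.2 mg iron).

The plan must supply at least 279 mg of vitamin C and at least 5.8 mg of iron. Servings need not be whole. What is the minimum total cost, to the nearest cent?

$3.12

For a min-cost LP with two ≥-constraints, a basic feasible solution has at most two positive variables.
kale only: max(279/64, 5.8/1.8) = 4.359 servings → $3.71.
orange only: max(279/95, 5.8/0.2) = 29 servings → $15.95.
kale + orange with both tight: 3.13 servings and 0.8281 servings → $3.12.
So the least-cost plan costs $3.12.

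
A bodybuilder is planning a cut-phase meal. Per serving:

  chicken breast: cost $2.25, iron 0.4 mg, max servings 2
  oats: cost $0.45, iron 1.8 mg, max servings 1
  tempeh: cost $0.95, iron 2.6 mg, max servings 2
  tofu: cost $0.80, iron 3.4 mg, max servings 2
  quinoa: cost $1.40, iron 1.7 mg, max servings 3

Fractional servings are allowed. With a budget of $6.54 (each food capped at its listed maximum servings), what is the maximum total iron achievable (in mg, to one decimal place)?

16.9 mg

Iron per dollar: tofu 4.25, oats 4, tempeh 2.737, quinoa 1.214, chicken breast 0.1778.
Take 2 servings of tofu: spends $1.60, +6.8 mg iron (running total 6.8 mg).
Take 1 serving of oats: spends $0.45, +1.8 mg iron (running total 8.6 mg).
Take 2 servings of tempeh: spends $1.90, +5.2 mg iron (running total 13.8 mg).
Take 1.85 servings of quinoa: spends $2.59, +3.1 mg iron (running total 16.9 mg).
Greedy by best ratio exhausts the cost allowance optimally: 16.9 mg.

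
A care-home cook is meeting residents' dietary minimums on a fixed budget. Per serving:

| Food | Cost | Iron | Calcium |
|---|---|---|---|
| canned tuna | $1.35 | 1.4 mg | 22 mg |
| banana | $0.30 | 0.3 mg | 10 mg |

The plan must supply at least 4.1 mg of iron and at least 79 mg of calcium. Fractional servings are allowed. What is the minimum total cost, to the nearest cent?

$3.98

canned tuna only: max(4.1/1.4, 79/22) = 3.591 servings → $4.85.
banana only: max(4.1/0.3, 79/10) = 13.67 servings → $4.10.
canned tuna + banana with both tight: 2.338 servings and 2.757 servings → $3.98.
The minimum over all feasible corners is $3.98.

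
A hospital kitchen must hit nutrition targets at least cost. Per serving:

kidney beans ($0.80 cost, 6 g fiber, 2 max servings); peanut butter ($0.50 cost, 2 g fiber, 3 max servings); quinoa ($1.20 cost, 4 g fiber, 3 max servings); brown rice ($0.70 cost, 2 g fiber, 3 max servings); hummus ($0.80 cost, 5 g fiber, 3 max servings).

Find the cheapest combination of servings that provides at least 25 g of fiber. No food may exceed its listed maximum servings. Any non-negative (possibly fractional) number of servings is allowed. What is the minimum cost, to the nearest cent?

$3.68

Cost per g of fiber: kidney beans $0.1333, hummus $0.1600, peanut butter $0.2500, quinoa $0.3000, brown rice $0.3500.
Take 2 servings of kidney beans: +12.0 g fiber for $1.60 (total $1.60, still need 13.0 g).
Take 2.6 servings of hummus: +13.0 g fiber for $2.08 (total $3.68, still need 0.0 g).
Filling from the cheapest source first is optimal under one linear minimum: $3.68.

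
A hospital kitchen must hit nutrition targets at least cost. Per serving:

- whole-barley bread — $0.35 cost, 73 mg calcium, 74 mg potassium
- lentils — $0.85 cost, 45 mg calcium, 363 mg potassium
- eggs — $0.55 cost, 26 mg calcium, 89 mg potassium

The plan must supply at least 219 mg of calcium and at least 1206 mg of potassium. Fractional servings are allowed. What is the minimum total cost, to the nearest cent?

$3.02

For a min-cost LP with two ≥-constraints, a basic feasible solution has at most two positive variables.
whole-barley bread only: max(219/73, 1206/74) = 16.3 servings → $5.70.
lentils only: max(219/45, 1206/363) = 4.867 servings → $4.14.
eggs only: max(219/26, 1206/89) = 13.55 servings → $7.45.
whole-barley bread + lentils with both tight: 1.089 servings and 3.1 servings → $3.02.
whole-barley bread + eggs with both targets exact would need a negative amount; discard.
lentils + eggs with both tight: 2.184 servings and 4.643 servings → $4.41.
So the least-cost plan costs $3.02.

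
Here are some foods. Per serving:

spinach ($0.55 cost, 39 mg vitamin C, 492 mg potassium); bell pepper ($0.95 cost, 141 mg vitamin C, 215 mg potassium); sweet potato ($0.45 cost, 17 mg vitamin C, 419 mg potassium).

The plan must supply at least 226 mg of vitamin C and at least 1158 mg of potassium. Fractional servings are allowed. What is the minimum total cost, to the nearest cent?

spinach only: max(226/39, 1158/492) = 5.795 servings → $3.19.
bell pepper only: max(226/141, 1158/215) = 5.386 servings → $5.12.
sweet potato only: max(226/17, 1158/419) = 13.29 servings → $5.98.
spinach + bell pepper with both tight: 1.881 servings and 1.083 servings → $2.06.
spinach + sweet potato: the both-tight solution has a negative serving — not a feasible corner.
bell pepper + sweet potato with both tight: 1.353 servings and 2.069 servings → $2.22.
Cheapest feasible corner: $2.06.

$2.06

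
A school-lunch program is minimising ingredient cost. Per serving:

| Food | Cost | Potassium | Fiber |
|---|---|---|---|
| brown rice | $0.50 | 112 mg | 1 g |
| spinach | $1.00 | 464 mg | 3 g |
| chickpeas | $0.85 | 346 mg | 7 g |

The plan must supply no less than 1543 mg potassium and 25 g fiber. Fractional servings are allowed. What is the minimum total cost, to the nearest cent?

$3.65

brown rice only: max(1543/112, 25/1) = 25 servings → $12.50.
spinach only: max(1543/464, 25/3) = 8.333 servings → $8.33.
chickpeas only: max(1543/346, 25/7) = 4.46 servings → $3.79.
brown rice + spinach with both targets exact would need a negative amount; discard.
brown rice + chickpeas with both tight: 4.911 servings and 2.87 servings → $4.89.
spinach + chickpeas with both tight: 0.9733 servings and 3.154 servings → $3.65.
Cheapest feasible corner: $3.65.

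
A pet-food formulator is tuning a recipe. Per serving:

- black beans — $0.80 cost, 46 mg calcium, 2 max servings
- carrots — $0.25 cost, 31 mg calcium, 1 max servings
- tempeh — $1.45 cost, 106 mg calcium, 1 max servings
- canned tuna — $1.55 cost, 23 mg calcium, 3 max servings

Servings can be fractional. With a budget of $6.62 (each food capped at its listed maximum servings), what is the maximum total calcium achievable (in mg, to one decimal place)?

Calcium per dollar: carrots 124, tempeh 73.1, black beans 57.5, canned tuna 14.84.
Take 1 serving of carrots: spends $0.25, +31.0 mg calcium (running total 31.0 mg).
Take 1 serving of tempeh: spends $1.45, +106.0 mg calcium (running total 137.0 mg).
Take 2 servings of black beans: spends $1.60, +92.0 mg calcium (running total 229.0 mg).
Take 2.142 servings of canned tuna: spends $3.32, +49.3 mg calcium (running total 278.3 mg).
Filling greedily by calcium-per-dollar is optimal for one linear limit, giving 278.3 mg.

278.3 mg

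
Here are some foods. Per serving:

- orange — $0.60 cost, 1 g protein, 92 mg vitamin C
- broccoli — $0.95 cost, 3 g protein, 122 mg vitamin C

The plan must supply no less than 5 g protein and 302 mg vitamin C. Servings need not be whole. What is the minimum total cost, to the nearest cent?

For a min-cost LP with two ≥-constraints, a basic feasible solution has at most two positive variables.
orange only: max(5/1, 302/92) = 5 servings → $3.00.
broccoli only: max(5/3, 302/122) = 2.475 servings → $2.35.
orange + broccoli with both tight: 1.922 servings and 1.026 servings → $2.13.
So the least-cost plan costs $2.13.

$2.13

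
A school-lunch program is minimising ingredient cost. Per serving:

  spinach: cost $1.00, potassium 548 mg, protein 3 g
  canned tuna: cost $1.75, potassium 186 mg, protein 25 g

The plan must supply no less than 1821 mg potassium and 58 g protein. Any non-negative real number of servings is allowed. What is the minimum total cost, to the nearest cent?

Check every corner: each single food scaled to meet both minima, and each pair solved so both constraints bind.
spinach only: max(1821/548, 58/3) = 19.33 servings → $19.33.
canned tuna only: max(1821/186, 58/25) = 9.79 servings → $17.13.
spinach + canned tuna with both tight: 2.643 servings and 2.003 servings → $6.15.
So the least-cost plan costs $6.15.

$6.15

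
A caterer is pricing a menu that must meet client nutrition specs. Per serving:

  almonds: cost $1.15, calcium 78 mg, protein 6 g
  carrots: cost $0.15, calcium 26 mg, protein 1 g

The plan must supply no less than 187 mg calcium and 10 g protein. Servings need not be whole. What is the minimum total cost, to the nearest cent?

$1.50

For a min-cost LP with two ≥-constraints, a basic feasible solution has at most two positive variables.
almonds only: max(187/78, 10/6) = 2.397 servings → $2.76.
carrots only: max(187/26, 10/1) = 10 servings → $1.50.
almonds + carrots with both tight: 0.9359 servings and 4.385 servings → $1.73.
So the least-cost plan costs $1.50.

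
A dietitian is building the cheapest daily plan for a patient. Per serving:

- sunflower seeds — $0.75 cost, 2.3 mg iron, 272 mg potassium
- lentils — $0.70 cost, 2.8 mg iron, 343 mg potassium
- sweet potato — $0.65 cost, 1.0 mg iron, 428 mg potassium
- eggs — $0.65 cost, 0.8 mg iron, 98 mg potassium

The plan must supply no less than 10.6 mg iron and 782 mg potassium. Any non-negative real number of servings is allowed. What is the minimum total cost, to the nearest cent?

Minimising a linear cost over {iron ≥ 10.6, potassium ≥ 782, servings ≥ 0} — the optimum is at a vertex, using one or two foods.
sunflower seeds only: max(10.6/2.3, 782/272) = 4.609 servings → $3.46.
lentils only: max(10.6/2.8, 782/343) = 3.786 servings → $2.65.
sweet potato only: max(10.6/1.0, 782/428) = 10.6 servings → $6.89.
eggs only: max(10.6/0.8, 782/98) = 13.25 servings → $8.61.
sunflower seeds + lentils: the both-tight solution has a negative serving — not a feasible corner.
sunflower seeds + sweet potato with both targets exact would need a negative amount; discard.
sunflower seeds + eggs with both targets exact would need a negative amount; discard.
lentils + sweet potato: intersection lies outside the first quadrant.
lentils + eggs (both tight): parallel constraints — no distinct corner.
sweet potato + eggs: intersection lies outside the first quadrant.
Cheapest feasible corner: $2.65.

$2.65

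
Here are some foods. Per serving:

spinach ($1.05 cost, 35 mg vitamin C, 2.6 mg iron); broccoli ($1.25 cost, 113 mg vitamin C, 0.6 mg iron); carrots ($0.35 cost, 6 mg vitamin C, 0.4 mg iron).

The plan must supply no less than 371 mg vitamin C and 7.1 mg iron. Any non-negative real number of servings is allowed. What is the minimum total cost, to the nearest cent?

$5.51

spinach only: max(371/35, 7.1/2.6) = 10.6 servings → $11.13.
broccoli only: max(371/113, 7.1/0.6) = 11.83 servings → $14.79.
carrots only: max(371/6, 7.1/0.4) = 61.83 servings → $21.64.
spinach + broccoli with both tight: 2.125 servings and 2.625 servings → $5.51.
spinach + carrots: intersection lies outside the first quadrant.
broccoli + carrots with both tight: 2.543 servings and 13.94 servings → $8.06.
So the least-cost plan costs $5.51.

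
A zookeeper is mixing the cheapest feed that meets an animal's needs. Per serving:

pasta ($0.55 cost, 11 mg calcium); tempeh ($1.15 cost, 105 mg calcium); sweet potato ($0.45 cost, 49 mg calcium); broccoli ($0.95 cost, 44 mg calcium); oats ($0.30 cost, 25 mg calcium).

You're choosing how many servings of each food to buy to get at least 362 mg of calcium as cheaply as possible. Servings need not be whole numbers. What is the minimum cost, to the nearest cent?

$3.32

Cost per mg of calcium: sweet potato $0.0092, tempeh $0.0110, oats $0.0120, broccoli $0.0216, pasta $0.0500.
With no serving limits, use only sweet potato: 362 mg / 49 mg = 7.388 servings × $0.45 = $3.32.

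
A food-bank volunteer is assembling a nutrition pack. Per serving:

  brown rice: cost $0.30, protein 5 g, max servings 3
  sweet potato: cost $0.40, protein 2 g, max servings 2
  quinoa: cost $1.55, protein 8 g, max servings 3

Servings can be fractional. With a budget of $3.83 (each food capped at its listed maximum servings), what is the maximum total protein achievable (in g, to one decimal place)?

30.1 g

Protein per dollar: brown rice 16.67, quinoa 5.161, sweet potato 5.
Take 3 servings of brown rice: spends $0.90, +15.0 g protein (running total 15.0 g).
Take 1.89 servings of quinoa: spends $2.93, +15.1 g protein (running total 30.1 g).
Greedy by best ratio exhausts the cost allowance optimally: 30.1 g.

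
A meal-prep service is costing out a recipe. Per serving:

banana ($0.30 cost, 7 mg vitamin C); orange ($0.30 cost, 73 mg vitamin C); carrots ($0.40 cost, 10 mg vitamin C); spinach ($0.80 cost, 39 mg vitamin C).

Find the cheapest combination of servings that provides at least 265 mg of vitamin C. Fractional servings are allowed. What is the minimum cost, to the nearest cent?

Cost per mg of vitamin C: orange $0.0041, spinach $0.0205, carrots $0.0400, banana $0.0429.
With no serving limits, use only orange: 265 mg / 73 mg = 3.63 servings × $0.30 = $1.09.

$1.09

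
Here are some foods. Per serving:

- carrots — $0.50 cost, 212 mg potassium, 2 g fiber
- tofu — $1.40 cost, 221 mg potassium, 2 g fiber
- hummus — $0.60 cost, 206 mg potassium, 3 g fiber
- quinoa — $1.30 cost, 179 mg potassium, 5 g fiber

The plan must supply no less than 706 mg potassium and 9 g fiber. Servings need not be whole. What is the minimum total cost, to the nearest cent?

For a min-cost LP with two ≥-constraints, a basic feasible solution has at most two positive variables.
carrots only: max(706/212, 9/2) = 4.5 servings → $2.25.
tofu only: max(706/221, 9/2) = 4.5 servings → $6.30.
hummus only: max(706/206, 9/3) = 3.427 servings → $2.06.
quinoa only: max(706/179, 9/5) = 3.944 servings → $5.13.
carrots + tofu: the both-tight solution has a negative serving — not a feasible corner.
carrots + hummus with both tight: 1.179 servings and 2.214 servings → $1.92.
carrots + quinoa with both tight: 2.734 servings and 0.7066 servings → $2.29.
tofu + hummus with both tight: 1.052 servings and 2.299 servings → $2.85.
tofu + quinoa with both tight: 2.569 servings and 0.7724 servings → $4.60.
hummus + quinoa: intersection lies outside the first quadrant.
So the least-cost plan costs $1.92.

$1.92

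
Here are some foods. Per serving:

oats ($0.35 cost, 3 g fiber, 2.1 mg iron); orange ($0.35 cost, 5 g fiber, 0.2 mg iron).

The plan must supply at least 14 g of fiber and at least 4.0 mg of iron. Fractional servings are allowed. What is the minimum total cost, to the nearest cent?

$1.22

With two linear requirements the optimum uses one or two foods; enumerate the corners.
oats only: max(14/3, 4.0/2.1) = 4.667 servings → $1.63.
orange only: max(14/5, 4.0/0.2) = 20 servings → $7.00.
oats + orange with both tight: 1.737 servings and 1.758 servings → $1.22.
Cheapest feasible corner: $1.22.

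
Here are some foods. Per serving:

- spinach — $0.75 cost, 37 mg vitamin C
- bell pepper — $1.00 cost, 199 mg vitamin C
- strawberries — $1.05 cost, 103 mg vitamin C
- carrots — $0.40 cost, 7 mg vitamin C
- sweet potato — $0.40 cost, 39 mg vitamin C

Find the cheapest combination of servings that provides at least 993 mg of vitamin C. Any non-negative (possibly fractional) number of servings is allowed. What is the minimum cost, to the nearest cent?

$4.99

Cost per mg of vitamin C: bell pepper $0.0050, strawberries $0.0102, sweet potato $0.0103, spinach $0.0203, carrots $0.0571.
With no serving limits, use only bell pepper: 993 mg / 199 mg = 4.99 servings × $1.00 = $4.99.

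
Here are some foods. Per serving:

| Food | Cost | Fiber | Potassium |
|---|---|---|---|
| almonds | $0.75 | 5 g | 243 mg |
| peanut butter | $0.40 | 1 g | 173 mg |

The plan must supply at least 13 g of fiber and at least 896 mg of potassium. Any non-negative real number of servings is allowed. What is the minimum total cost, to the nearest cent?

$2.48

A basic optimal solution has at most two foods positive. Try each food alone and each pair with both targets met exactly.
almonds only: max(13/5, 896/243) = 3.687 servings → $2.77.
peanut butter only: max(13/1, 896/173) = 13 servings → $5.20.
almonds + peanut butter with both tight: 2.175 servings and 2.124 servings → $2.48.
So the least-cost plan costs $2.48.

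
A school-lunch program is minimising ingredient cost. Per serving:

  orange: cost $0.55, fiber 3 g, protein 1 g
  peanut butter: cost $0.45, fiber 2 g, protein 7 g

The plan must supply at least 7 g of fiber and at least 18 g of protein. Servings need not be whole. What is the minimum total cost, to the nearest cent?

$1.49

orange only: max(7/3, 18/1) = 18 servings → $9.90.
peanut butter only: max(7/2, 18/7) = 3.5 servings → $1.57.
orange + peanut butter with both tight: 0.6842 servings and 2.474 servings → $1.49.
The minimum over all feasible corners is $1.49.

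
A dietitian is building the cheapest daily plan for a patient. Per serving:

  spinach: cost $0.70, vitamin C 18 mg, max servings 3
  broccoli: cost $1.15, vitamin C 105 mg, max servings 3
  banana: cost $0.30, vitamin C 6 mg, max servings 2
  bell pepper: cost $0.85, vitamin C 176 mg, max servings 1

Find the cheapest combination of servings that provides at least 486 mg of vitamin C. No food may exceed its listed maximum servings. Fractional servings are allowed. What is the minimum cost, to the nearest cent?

$4.25

Cost per mg of vitamin C: bell pepper $0.0048, broccoli $0.0110, spinach $0.0389, banana $0.0500.
Take 1 serving of bell pepper: +176.0 mg vitamin C for $0.85 (total $0.85, still need 310.0 mg).
Take 2.952 servings of broccoli: +310.0 mg vitamin C for $3.40 (total $4.25, still need 0.0 mg).
Greedy by cheapest-per-mg is optimal for a single linear constraint, so the minimum cost is $4.25.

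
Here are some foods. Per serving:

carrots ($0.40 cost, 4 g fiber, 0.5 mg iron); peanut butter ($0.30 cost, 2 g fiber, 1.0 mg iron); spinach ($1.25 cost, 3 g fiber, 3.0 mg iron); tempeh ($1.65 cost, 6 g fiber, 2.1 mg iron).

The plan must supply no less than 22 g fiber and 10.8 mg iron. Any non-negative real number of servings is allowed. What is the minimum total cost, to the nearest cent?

$3.27

At the optimum either one food covers both requirements or two foods hit both targets exactly; no other combination can be cheaper.
carrots only: max(22/4, 10.8/0.5) = 21.6 servings → $8.64.
peanut butter only: max(22/2, 10.8/1.0) = 11 servings → $3.30.
spinach only: max(22/3, 10.8/3.0) = 7.333 servings → $9.17.
tempeh only: max(22/6, 10.8/2.1) = 5.143 servings → $8.49.
carrots + peanut butter with both tight: 0.1333 servings and 10.73 servings → $3.27.
carrots + spinach with both tight: 3.2 servings and 3.067 servings → $5.11.
carrots + tempeh with both targets exact would need a negative amount; discard.
peanut butter + spinach with both targets exact would need a negative amount; discard.
peanut butter + tempeh with both tight: 10.33 servings and 0.2222 servings → $3.47.
spinach + tempeh with both tight: 1.59 servings and 2.872 servings → $6.73.
Cheapest feasible corner: $3.27.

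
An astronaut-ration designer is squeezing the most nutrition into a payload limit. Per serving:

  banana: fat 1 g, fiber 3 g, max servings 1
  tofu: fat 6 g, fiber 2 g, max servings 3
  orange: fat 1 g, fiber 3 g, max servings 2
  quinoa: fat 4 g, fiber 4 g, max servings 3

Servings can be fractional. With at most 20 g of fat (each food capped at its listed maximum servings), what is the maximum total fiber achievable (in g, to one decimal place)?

22.7 g

Fiber per g fat: banana 3, orange 3, quinoa 1, tofu 0.3333.
Take 1 serving of banana: uses 1 g fat, +3.0 g fiber (running total 3.0 g).
Take 2 servings of orange: uses 2 g fat, +6.0 g fiber (running total 9.0 g).
Take 3 servings of quinoa: uses 12 g fat, +12.0 g fiber (running total 21.0 g).
Take 0.8333 servings of tofu: uses 5 g fat, +1.7 g fiber (running total 22.7 g).
Greedy by best ratio exhausts the fat allowance optimally: 22.7 g.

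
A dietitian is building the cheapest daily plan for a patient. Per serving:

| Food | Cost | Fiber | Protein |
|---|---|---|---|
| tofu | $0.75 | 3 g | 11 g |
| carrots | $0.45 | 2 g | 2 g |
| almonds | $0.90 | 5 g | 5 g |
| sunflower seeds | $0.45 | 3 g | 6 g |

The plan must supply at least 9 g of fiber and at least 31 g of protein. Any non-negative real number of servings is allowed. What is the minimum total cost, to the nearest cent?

With two linear requirements the optimum uses one or two foods; enumerate the corners.
tofu only: max(9/3, 31/11) = 3 servings → $2.25.
carrots only: max(9/2, 31/2) = 15.5 servings → $6.97.
almonds only: max(9/5, 31/5) = 6.2 servings → $5.58.
sunflower seeds only: max(9/3, 31/6) = 5.167 servings → $2.33.
tofu + carrots with both tight: 2.75 servings and 0.375 servings → $2.23.
tofu + almonds with both tight: 2.75 servings and 0.15 servings → $2.20.
tofu + sunflower seeds with both tight: 2.6 servings and 0.4 servings → $2.13.
carrots + almonds (both tight): parallel constraints — no distinct corner.
carrots + sunflower seeds with both targets exact would need a negative amount; discard.
almonds + sunflower seeds: intersection lies outside the first quadrant.
So the least-cost plan costs $2.13.

$2.13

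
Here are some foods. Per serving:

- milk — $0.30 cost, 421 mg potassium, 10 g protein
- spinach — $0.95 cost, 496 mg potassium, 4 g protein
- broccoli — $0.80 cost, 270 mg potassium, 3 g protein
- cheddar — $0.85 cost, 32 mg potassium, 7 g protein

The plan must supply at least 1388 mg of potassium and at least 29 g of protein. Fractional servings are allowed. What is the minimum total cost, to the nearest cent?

$0.99

This is a tiny linear program; its minimum lies at a vertex of the feasible set. List the vertices and price them.
milk only: max(1388/421, 29/10) = 3.297 servings → $0.99.
spinach only: max(1388/496, 29/4) = 7.25 servings → $6.89.
broccoli only: max(1388/270, 29/3) = 9.667 servings → $7.73.
cheddar only: max(1388/32, 29/7) = 43.38 servings → $36.87.
milk + spinach with both tight: 2.696 servings and 0.5101 servings → $1.29.
milk + broccoli with both tight: 2.551 servings and 1.163 servings → $1.70.
milk + cheddar: intersection lies outside the first quadrant.
spinach + broccoli with both targets exact would need a negative amount; discard.
spinach + cheddar with both tight: 2.628 servings and 2.641 servings → $4.74.
broccoli + cheddar with both tight: 4.899 servings and 2.043 servings → $5.66.
The minimum over all feasible corners is $0.99.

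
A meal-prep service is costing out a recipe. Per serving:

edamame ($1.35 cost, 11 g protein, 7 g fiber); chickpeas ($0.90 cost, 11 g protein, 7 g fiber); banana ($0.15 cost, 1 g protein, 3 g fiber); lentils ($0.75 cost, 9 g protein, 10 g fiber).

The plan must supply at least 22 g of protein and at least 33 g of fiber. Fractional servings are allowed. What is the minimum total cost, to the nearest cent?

$2.14

At the optimum either one food covers both requirements or two foods hit both targets exactly; no other combination can be cheaper.
edamame only: max(22/11, 33/7) = 4.714 servings → $6.36.
chickpeas only: max(22/11, 33/7) = 4.714 servings → $4.24.
banana only: max(22/1, 33/3) = 22 servings → $3.30.
lentils only: max(22/9, 33/10) = 3.3 servings → $2.48.
edamame + chickpeas (both tight): parallel constraints — no distinct corner.
edamame + banana with both tight: 1.269 servings and 8.038 servings → $2.92.
edamame + lentils with both targets exact would need a negative amount; discard.
chickpeas + banana with both tight: 1.269 servings and 8.038 servings → $2.35.
chickpeas + lentils with both targets exact would need a negative amount; discard.
banana + lentils with both tight: 4.529 servings and 1.941 servings → $2.14.
So the least-cost plan costs $2.14.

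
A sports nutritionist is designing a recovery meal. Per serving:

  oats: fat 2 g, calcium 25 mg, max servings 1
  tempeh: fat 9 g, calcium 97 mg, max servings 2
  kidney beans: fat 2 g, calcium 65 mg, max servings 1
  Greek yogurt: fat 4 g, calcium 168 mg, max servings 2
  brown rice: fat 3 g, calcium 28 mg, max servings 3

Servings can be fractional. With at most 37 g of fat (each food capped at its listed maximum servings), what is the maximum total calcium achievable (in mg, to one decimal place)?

685.3 mg

Calcium per g fat: Greek yogurt 42, kidney beans 32.5, oats 12.5, tempeh 10.78, brown rice 9.333.
Take 2 servings of Greek yogurt: uses 8 g fat, +336.0 mg calcium (running total 336.0 mg).
Take 1 serving of kidney beans: uses 2 g fat, +65.0 mg calcium (running total 401.0 mg).
Take 1 serving of oats: uses 2 g fat, +25.0 mg calcium (running total 426.0 mg).
Take 2 servings of tempeh: uses 18 g fat, +194.0 mg calcium (running total 620.0 mg).
Take 2.333 servings of brown rice: uses 7 g fat, +65.3 mg calcium (running total 685.3 mg).
Filling greedily by calcium-per-g fat is optimal for one linear limit, giving 685.3 mg.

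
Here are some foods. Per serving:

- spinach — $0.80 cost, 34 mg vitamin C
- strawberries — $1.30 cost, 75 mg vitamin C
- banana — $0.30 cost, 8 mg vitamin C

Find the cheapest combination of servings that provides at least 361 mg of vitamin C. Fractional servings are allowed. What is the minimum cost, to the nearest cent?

$6.26

Cost per mg of vitamin C: strawberries $0.0173, spinach $0.0235, banana $0.0375.
With no serving limits, use only strawberries: 361 mg / 75 mg = 4.813 servings × $1.30 = $6.26.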